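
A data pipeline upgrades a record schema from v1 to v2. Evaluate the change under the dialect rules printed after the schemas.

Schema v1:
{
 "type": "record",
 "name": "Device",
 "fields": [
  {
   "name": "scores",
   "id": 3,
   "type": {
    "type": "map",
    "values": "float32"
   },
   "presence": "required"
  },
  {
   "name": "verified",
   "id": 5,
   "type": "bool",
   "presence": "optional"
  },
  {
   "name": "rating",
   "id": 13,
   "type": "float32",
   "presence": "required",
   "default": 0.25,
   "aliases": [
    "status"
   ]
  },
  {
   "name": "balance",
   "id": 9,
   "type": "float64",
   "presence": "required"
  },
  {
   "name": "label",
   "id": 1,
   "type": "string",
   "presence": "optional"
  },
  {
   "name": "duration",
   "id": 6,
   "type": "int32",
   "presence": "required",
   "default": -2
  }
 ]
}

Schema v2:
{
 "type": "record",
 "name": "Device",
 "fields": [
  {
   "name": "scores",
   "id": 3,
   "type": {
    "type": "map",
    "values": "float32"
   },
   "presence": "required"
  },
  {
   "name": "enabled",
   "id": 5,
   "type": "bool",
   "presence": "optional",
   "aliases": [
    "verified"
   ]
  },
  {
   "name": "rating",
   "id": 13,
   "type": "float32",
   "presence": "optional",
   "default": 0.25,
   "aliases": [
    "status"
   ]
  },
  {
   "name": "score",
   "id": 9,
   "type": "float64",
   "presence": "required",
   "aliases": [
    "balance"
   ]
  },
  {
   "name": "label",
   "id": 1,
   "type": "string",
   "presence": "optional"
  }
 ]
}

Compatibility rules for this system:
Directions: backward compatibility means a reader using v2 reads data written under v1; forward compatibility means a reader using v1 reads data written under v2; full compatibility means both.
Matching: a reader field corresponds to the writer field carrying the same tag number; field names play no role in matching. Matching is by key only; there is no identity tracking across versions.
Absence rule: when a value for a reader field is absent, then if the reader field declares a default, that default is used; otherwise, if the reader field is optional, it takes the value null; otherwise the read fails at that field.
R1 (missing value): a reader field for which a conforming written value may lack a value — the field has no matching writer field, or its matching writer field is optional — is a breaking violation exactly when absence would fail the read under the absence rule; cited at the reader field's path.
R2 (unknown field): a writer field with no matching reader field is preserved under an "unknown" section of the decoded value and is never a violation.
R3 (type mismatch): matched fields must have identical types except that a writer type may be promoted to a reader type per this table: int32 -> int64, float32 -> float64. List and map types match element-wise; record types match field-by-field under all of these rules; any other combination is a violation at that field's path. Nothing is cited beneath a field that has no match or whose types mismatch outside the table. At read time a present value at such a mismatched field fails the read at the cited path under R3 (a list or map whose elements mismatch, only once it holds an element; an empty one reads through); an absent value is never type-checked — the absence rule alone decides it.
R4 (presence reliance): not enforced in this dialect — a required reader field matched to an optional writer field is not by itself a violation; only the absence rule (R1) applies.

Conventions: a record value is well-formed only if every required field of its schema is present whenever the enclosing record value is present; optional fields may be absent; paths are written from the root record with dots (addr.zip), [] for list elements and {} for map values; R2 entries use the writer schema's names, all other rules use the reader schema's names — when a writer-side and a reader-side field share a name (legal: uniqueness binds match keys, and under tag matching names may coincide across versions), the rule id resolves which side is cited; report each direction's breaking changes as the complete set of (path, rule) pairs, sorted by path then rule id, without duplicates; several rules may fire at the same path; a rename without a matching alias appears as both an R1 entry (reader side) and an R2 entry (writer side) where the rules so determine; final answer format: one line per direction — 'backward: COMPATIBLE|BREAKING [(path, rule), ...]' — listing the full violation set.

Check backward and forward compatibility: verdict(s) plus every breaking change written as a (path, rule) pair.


backward: COMPATIBLE []; forward: COMPATIBLE []

in Device below, arrows point writer -> reader
backward on Device — v2 reading data written by v1:
  map<string, float32> -> map<string, float32>, writer required: scores aligns to scores
  bool -> bool, writer optional: enabled aligns to verified
  float32 -> float32, writer required: rating aligns to rating
  float64 -> float64, writer required: score aligns to balance
  string -> string, writer optional: label aligns to label
  writer duration: unknown to reader
  => backward: COMPATIBLE
forward on Device — v1 reading data written by v2:
  map<string, float32> -> map<string, float32>, writer required: scores aligns to scores
  bool -> bool, writer optional: verified aligns to enabled
  float32 -> float32, writer optional: rating aligns to rating
  float64 -> float64, writer required: balance aligns to score
  string -> string, writer optional: label aligns to label
  duration: no writer match
  => forward: COMPATIBLE


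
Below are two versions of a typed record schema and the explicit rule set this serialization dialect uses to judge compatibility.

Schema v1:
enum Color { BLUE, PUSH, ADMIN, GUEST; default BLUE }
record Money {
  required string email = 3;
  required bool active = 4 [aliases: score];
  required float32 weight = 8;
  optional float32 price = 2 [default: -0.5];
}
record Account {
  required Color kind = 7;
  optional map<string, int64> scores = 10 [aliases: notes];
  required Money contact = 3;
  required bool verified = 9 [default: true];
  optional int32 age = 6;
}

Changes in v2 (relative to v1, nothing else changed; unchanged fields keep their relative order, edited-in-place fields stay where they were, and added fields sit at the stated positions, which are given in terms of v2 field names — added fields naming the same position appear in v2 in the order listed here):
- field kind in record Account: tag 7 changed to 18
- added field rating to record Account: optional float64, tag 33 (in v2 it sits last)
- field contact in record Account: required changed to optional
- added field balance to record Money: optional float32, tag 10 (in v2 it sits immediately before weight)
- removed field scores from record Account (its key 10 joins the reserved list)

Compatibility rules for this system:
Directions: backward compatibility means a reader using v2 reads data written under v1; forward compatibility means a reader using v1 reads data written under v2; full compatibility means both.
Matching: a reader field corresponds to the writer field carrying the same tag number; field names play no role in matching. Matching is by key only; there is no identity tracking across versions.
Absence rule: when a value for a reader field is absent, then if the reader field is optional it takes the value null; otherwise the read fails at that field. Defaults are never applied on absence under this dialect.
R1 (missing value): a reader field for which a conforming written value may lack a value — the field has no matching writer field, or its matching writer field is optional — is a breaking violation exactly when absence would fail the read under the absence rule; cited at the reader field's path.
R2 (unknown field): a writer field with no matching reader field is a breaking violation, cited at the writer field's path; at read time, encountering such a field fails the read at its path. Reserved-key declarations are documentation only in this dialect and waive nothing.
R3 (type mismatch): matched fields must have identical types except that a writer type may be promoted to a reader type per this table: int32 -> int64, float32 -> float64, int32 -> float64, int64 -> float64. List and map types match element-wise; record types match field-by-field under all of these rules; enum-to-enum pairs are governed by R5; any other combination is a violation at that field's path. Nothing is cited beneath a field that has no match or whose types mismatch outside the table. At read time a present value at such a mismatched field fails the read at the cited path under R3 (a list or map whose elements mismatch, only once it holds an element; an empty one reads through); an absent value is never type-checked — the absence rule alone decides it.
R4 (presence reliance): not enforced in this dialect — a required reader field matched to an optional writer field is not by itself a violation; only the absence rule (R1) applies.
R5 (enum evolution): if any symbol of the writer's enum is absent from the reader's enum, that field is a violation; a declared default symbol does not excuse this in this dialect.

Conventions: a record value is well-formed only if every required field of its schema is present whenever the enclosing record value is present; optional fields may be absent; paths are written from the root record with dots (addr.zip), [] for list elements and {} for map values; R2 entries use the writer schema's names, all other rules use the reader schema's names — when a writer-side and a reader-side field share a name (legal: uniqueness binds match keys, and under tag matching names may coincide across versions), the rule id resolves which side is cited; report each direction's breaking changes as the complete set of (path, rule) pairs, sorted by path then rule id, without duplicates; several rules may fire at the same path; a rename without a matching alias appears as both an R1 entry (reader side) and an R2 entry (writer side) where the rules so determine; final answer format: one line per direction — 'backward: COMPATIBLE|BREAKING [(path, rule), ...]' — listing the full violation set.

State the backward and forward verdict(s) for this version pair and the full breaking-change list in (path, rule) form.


backward: BREAKING [(kind, R1), (kind, R2), (scores, R2)]; forward: BREAKING [(contact, R1), (contact.balance, R2), (kind, R1), (kind, R2), (rating, R2)]

the writer's type comes first in each Account pair
backward pass over Account, reader schema v2, writer schema v1:
  kind: no writer match
  Money -> Money, writer required: contact aligns to contact
  bool -> bool, writer required: verified aligns to verified
  int32 -> int32, writer optional: age aligns to age
  rating: no writer match
  writer field kind has no reader counterpart
  writer field scores has no reader counterpart
  string -> string, writer required: contact.email aligns to contact.email
  bool -> bool, writer required: contact.active aligns to contact.active
  contact.balance: no writer match
  float32 -> float32, writer required: contact.weight aligns to contact.weight
  float32 -> float32, writer optional: contact.price aligns to contact.price
  violation R1 at kind
  violation R2 at kind
  violation R2 at scores
  => backward: BREAKING (3)
forward pass over Account, reader schema v1, writer schema v2:
  kind: no writer match
  scores: no writer match
  Money -> Money, writer optional: contact aligns to contact
  bool -> bool, writer required: verified aligns to verified
  int32 -> int32, writer optional: age aligns to age
  writer field kind has no reader counterpart
  writer field rating has no reader counterpart
  string -> string, writer required: contact.email aligns to contact.email
  bool -> bool, writer required: contact.active aligns to contact.active
  float32 -> float32, writer required: contact.weight aligns to contact.weight
  float32 -> float32, writer optional: contact.price aligns to contact.price
  writer field contact.balance has no reader counterpart
  violation R1 at contact
  violation R2 at contact.balance
  violation R1 at kind
  violation R2 at kind
  violation R2 at rating
  => forward: BREAKING (5)


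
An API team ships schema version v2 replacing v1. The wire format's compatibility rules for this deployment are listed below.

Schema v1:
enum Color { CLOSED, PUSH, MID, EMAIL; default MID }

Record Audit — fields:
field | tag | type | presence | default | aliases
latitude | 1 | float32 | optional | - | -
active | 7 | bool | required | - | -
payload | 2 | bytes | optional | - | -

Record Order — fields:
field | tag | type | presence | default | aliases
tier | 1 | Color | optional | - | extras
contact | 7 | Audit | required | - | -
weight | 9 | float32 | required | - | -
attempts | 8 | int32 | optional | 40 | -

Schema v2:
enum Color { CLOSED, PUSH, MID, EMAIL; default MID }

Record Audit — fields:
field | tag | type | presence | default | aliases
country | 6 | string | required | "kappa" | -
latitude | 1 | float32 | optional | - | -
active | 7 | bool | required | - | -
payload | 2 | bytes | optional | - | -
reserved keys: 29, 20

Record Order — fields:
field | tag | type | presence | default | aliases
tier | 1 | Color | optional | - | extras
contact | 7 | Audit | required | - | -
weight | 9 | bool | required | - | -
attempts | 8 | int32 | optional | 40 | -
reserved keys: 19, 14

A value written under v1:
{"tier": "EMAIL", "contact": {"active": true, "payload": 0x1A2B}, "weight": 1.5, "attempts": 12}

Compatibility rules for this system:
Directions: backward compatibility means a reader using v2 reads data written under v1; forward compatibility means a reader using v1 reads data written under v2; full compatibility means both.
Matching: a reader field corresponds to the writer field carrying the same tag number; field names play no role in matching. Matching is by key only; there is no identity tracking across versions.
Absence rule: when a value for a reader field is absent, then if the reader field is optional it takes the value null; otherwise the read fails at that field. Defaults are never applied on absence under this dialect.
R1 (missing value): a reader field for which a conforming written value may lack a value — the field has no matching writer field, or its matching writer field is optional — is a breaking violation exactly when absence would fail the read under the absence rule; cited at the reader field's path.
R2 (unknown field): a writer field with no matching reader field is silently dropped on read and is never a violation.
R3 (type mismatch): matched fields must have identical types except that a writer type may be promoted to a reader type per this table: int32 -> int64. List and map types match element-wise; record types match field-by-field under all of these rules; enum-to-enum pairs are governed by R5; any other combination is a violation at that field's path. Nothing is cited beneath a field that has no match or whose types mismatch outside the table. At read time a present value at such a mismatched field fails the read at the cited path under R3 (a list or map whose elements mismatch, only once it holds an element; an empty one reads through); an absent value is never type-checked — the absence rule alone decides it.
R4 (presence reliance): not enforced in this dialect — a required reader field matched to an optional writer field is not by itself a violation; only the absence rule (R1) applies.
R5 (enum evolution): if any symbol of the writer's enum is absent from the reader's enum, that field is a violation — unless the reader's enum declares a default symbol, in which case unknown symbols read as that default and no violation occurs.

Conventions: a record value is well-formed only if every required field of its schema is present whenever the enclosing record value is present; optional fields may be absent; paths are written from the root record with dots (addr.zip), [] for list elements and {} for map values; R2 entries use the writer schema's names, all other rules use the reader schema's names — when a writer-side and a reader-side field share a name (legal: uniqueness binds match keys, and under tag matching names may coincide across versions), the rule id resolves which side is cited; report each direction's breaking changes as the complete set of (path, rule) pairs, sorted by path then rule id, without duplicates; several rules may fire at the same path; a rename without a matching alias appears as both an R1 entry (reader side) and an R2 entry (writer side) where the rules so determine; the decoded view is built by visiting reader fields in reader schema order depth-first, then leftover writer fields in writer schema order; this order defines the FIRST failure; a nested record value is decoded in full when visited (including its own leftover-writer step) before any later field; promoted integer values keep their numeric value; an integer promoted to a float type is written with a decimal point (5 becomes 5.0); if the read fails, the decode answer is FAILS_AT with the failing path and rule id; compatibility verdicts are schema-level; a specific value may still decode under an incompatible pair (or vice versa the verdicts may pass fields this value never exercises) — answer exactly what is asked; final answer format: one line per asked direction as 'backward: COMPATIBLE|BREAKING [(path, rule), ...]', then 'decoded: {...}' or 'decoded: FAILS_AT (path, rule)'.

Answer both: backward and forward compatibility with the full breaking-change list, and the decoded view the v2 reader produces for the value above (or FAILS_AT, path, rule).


in Order below, arrows point writer -> reader
backward analysis of Order with v2 as reader and v1 as writer:
  tier: Color -> Color, writer optional; from tier
  contact: Audit -> Audit, writer required; from contact
  weight: float32 -> bool, writer required; from weight
  attempts: int32 -> int32, writer optional; from attempts
  contact.country: no writer match
  contact.latitude: float32 -> float32, writer optional; from contact.latitude
  contact.active: bool -> bool, writer required; from contact.active
  contact.payload: bytes -> bytes, writer optional; from contact.payload
  rule R1 violated at contact.country
  rule R3 violated at weight
  => 2 violation(s): backward is BREAKING for Order
forward analysis of Order with v1 as reader and v2 as writer:
  tier: Color -> Color, writer optional; from tier
  contact: Audit -> Audit, writer required; from contact
  weight: bool -> float32, writer required; from weight
  attempts: int32 -> int32, writer optional; from attempts
  contact.latitude: float32 -> float32, writer optional; from contact.latitude
  contact.active: bool -> bool, writer required; from contact.active
  contact.payload: bytes -> bytes, writer optional; from contact.payload
  leftover writer field: contact.country
  rule R3 violated at weight
  => 1 violation(s): forward is BREAKING for Order
decode walk for Order under reader schema v2:
  tier := "EMAIL"
  read fails at contact.country under R1 (no fill)
  => FAILS_AT (contact.country, R1)

backward: BREAKING [(contact.country, R1), (weight, R3)]; forward: BREAKING [(weight, R3)]; decoded: FAILS_AT (contact.country, R1)


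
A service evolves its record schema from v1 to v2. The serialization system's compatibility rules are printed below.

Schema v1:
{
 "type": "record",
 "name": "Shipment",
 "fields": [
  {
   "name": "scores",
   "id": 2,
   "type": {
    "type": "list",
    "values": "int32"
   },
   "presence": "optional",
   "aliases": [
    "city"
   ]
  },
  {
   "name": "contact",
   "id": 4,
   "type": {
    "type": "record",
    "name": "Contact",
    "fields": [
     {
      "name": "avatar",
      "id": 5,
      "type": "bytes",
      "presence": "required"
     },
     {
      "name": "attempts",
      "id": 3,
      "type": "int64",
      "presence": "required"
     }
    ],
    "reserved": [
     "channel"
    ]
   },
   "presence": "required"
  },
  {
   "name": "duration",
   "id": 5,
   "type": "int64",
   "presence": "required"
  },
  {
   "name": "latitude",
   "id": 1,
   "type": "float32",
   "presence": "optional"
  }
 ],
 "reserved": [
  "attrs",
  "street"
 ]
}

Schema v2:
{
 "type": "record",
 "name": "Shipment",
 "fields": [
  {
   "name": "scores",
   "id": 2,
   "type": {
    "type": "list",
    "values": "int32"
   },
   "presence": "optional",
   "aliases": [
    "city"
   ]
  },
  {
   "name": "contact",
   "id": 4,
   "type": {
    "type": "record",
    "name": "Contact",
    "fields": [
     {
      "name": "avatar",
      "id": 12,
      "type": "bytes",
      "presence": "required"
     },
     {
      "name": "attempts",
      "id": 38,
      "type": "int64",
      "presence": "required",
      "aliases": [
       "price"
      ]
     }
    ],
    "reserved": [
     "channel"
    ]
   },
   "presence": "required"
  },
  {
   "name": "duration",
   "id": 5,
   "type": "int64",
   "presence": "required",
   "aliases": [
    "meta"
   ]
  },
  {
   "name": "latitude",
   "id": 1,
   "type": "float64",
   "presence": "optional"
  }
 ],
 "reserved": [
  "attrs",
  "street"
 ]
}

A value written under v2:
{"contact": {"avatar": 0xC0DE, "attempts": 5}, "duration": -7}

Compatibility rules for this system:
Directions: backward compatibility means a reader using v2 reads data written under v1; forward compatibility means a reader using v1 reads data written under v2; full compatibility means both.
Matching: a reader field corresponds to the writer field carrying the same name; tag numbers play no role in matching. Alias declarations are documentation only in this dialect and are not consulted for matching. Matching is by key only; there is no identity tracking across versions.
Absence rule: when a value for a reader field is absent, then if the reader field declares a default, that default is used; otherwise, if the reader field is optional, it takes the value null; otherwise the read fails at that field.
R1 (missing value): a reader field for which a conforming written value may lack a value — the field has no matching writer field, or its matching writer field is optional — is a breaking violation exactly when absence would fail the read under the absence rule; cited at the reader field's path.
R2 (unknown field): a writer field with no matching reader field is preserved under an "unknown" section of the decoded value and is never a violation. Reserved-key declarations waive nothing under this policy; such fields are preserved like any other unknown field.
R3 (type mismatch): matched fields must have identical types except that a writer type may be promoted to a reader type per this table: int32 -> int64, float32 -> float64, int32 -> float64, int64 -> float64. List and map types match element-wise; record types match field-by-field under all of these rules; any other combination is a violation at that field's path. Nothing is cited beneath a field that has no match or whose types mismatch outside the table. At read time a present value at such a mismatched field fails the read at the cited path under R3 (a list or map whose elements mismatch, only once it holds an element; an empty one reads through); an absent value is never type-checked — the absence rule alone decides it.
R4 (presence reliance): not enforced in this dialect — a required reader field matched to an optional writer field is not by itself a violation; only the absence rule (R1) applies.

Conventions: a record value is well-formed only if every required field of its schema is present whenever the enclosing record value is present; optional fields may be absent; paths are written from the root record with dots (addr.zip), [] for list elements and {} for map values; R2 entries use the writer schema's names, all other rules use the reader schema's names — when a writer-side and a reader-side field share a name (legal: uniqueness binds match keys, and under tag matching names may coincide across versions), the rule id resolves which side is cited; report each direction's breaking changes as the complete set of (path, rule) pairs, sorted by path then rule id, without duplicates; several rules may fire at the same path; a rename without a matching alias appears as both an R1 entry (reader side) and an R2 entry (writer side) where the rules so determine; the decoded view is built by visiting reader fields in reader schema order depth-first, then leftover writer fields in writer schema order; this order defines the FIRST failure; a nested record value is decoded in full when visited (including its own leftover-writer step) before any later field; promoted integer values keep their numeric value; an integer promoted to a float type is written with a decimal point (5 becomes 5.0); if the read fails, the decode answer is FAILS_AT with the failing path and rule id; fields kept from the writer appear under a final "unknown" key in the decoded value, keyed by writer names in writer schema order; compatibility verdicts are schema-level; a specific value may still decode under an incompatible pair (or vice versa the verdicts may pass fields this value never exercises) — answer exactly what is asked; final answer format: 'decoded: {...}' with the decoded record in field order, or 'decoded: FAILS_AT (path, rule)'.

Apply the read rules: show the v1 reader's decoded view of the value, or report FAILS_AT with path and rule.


the writer's type comes first in each Shipment pair
decoding the Shipment value with the v1 reader:
  scores := null (not supplied -> null)
  contact.avatar := 0xC0DE
  contact.attempts := 5
  duration := -7
  latitude := null (not supplied -> null)
  => decoded: {"scores": null, "contact": {"avatar": 0xC0DE, "attempts": 5}, "duration": -7, "latitude": null}
ruling out the remaining Shipment differences:
  field latitude in record Shipment: type float32 changed to float64 -> schema-level compatibility only; this Shipment value's decode is unchanged
  field attempts in record Contact: tag 3 changed to 38 -> inert under this dialect — no rule fires on Shipment and the result does not move
  field avatar in record Contact: tag 5 changed to 12 -> inert under this dialect — no rule fires on Shipment and the result does not move

decoded: {"scores": null, "contact": {"avatar": 0xC0DE, "attempts": 5}, "duration": -7, "latitude": null}


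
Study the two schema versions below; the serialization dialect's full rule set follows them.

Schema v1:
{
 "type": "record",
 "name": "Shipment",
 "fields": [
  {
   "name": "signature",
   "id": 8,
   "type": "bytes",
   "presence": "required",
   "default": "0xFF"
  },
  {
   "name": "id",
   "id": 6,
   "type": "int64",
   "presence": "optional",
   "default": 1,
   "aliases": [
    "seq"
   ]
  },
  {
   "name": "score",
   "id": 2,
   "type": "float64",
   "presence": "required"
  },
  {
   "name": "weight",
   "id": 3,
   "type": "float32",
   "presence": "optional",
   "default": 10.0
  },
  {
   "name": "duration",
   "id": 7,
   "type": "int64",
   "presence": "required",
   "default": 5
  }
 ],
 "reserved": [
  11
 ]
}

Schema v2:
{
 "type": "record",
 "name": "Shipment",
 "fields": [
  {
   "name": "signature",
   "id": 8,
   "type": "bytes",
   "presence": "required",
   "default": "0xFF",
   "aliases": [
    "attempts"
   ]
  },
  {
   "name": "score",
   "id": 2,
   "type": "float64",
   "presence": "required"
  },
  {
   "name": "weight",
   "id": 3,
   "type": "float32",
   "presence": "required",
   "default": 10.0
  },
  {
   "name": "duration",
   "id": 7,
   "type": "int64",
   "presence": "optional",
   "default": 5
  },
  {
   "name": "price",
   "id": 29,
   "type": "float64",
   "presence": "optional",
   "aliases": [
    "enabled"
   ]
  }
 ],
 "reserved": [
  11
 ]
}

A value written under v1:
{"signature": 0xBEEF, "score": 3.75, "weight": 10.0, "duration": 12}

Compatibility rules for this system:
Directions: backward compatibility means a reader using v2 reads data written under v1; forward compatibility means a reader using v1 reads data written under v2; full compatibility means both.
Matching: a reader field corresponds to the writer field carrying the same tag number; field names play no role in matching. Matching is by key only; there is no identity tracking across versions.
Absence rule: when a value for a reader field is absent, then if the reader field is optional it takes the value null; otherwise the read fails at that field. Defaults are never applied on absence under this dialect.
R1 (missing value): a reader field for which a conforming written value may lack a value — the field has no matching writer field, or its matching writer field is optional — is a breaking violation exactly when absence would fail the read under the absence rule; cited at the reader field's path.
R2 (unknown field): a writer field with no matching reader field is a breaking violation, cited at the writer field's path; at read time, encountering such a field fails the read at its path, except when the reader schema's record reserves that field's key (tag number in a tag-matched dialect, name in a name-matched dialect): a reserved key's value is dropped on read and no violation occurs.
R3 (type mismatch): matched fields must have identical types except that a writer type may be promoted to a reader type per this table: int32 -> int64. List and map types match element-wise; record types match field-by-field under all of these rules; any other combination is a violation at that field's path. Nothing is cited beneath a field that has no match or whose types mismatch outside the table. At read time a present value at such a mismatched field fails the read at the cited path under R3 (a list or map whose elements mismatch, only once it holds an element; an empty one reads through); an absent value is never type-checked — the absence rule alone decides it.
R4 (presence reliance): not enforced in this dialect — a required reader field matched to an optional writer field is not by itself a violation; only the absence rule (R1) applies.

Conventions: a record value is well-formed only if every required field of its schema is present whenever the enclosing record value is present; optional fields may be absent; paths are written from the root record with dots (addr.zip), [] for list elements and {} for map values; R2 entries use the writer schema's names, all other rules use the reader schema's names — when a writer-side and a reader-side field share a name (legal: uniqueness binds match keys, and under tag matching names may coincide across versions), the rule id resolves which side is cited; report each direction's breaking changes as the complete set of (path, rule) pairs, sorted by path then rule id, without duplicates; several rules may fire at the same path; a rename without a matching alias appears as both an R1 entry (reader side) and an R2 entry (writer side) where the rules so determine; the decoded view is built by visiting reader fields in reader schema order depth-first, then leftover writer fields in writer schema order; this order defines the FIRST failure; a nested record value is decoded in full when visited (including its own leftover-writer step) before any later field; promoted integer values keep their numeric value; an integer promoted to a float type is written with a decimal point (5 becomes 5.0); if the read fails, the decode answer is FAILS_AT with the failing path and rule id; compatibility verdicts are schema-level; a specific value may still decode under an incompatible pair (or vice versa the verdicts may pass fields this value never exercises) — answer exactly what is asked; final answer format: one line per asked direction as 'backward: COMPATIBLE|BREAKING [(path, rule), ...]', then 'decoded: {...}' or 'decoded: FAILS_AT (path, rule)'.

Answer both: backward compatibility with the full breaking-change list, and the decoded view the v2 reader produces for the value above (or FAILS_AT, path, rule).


backward: BREAKING [(id, R2), (weight, R1)]; decoded: {"signature": 0xBEEF, "score": 3.75, "weight": 10.0, "duration": 12, "price": null}

in Shipment below, arrows point writer -> reader
backward analysis of Shipment with v2 as reader and v1 as writer:
  signature: bytes -> bytes, writer required; from signature
  score: float64 -> float64, writer required; from score
  weight: float32 -> float32, writer optional; from weight
  duration: int64 -> int64, writer required; from duration
  price has no writer counterpart
  id (writer side), unknown to reader
  R2 fires at id
  R1 fires at weight
  => backward verdict for Shipment: BREAKING, 2 violation(s)
migrating the Shipment value to v2:
  signature := 0xBEEF
  score := 3.75
  weight := 10.0
  duration := 12
  price := null (not supplied -> null)
  => decoded: {"signature": 0xBEEF, "score": 3.75, "weight": 10.0, "duration": 12, "price": null}
checking off the Shipment differences that do not matter here:
  field duration in record Shipment: required changed to optional -> matters only for Shipment's forward compatibility — outside the asked direction


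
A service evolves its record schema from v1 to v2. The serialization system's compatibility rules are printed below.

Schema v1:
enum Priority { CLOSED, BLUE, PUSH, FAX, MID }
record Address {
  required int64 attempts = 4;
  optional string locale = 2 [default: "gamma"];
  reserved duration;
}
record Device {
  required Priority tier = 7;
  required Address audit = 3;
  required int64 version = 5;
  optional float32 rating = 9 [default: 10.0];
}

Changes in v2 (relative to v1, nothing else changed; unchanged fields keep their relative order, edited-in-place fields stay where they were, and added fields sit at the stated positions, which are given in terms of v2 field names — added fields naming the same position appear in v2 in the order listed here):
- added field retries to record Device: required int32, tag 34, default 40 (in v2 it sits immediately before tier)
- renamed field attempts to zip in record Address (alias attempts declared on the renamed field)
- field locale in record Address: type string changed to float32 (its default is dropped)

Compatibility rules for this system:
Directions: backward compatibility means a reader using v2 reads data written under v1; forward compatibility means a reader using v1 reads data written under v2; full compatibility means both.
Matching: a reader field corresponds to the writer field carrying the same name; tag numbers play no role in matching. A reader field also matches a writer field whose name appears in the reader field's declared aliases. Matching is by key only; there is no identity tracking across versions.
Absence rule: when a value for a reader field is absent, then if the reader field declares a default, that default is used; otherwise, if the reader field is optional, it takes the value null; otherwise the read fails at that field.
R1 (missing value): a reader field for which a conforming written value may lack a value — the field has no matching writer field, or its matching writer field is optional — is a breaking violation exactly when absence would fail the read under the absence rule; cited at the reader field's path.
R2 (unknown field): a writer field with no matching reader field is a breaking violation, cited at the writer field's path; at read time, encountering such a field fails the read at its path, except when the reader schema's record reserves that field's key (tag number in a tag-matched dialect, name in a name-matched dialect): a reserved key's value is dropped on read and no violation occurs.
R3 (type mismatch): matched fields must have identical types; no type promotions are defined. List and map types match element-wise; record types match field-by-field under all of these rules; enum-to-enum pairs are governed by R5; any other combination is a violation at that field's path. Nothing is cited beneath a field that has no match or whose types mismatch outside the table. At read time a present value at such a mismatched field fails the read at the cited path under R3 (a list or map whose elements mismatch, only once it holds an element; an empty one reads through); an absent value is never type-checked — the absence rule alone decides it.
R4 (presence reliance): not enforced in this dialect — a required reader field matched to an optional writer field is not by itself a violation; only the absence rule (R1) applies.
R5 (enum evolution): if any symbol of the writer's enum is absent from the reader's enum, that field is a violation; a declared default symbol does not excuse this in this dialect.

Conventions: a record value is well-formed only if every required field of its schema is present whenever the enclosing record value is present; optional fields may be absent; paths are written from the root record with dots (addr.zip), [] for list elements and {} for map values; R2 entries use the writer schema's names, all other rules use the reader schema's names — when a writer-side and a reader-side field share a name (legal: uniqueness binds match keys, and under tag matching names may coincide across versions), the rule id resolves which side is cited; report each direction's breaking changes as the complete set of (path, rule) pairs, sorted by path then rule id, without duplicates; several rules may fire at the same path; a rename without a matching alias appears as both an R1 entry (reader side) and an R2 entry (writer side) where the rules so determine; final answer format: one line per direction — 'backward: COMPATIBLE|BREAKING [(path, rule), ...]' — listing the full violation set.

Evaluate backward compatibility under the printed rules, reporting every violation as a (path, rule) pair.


arrows below run writer -> reader for Device
backward analysis of Device with v2 as reader and v1 as writer:
  retries: no writer-side match
  Priority -> Priority, writer required: tier aligns to tier
  Address -> Address, writer required: audit aligns to audit
  int64 -> int64, writer required: version aligns to version
  float32 -> float32, writer optional: rating aligns to rating
  int64 -> int64, writer required: audit.zip aligns to audit.attempts
  string -> float32, writer optional: audit.locale aligns to audit.locale
  R3 fires at audit.locale
  => backward verdict for Device: BREAKING, 1 violation(s)
the rest of the Device diff is inert for this question:
  added field retries to record Device: required int32, tag 34, default 40 (in v2 it sits immediately before tier) -> its effect on Device is confined to the forward direction, not asked
  renamed field attempts to zip in record Address (alias attempts declared on the renamed field) -> its effect on Device is confined to the forward direction, not asked

backward: BREAKING [(audit.locale, R3)]


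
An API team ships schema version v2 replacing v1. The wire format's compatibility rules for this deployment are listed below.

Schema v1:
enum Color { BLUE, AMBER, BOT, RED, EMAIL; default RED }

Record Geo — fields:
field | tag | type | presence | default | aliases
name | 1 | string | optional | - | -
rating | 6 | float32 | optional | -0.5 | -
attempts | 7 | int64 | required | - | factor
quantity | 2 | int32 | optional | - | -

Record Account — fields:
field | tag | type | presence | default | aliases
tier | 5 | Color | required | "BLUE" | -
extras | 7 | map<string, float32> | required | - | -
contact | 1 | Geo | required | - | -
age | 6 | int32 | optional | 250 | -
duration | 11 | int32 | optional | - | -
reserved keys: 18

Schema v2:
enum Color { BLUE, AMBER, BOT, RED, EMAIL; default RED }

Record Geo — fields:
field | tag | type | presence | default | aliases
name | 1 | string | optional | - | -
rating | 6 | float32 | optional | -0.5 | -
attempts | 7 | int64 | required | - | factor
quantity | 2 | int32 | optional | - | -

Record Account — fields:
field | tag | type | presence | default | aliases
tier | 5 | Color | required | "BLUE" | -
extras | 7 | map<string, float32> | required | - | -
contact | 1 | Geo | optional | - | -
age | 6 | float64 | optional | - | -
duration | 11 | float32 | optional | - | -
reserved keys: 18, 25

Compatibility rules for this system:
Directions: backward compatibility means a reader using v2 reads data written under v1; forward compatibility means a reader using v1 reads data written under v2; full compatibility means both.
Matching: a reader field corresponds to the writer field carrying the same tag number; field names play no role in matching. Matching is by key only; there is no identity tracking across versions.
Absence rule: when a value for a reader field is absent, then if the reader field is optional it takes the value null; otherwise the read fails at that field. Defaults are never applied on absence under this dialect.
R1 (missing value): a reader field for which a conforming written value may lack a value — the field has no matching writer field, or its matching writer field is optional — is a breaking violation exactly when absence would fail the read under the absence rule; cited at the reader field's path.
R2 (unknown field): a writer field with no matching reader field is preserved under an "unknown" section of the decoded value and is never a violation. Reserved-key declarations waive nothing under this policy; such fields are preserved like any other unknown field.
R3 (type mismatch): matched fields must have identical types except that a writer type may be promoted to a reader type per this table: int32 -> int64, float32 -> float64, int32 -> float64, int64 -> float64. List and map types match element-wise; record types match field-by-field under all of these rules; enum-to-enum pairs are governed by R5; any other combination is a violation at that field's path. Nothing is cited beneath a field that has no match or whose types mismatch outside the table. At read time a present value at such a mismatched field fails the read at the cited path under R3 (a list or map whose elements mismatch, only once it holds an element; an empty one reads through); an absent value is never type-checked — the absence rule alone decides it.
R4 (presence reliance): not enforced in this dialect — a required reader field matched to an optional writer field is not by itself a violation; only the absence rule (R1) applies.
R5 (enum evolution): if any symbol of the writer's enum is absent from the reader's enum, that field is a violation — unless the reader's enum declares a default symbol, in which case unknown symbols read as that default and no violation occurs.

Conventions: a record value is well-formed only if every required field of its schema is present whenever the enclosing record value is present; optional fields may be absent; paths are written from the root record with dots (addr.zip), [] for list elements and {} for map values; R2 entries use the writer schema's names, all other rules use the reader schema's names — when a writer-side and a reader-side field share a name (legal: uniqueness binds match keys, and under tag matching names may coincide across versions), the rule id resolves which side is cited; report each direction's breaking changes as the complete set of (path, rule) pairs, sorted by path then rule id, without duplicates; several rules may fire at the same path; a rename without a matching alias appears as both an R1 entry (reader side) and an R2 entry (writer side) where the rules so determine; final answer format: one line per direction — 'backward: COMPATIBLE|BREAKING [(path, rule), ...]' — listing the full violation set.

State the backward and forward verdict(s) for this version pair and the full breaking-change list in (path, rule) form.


in Account below, arrows point writer -> reader
backward analysis of Account with v2 as reader and v1 as writer:
  tier: Color -> Color, writer required; from tier
  extras: map<string, float32> -> map<string, float32>, writer required; from extras
  contact: Geo -> Geo, writer required; from contact
  age: int32 -> float64, writer optional; from age
  duration: int32 -> float32, writer optional; from duration
  contact.name: string -> string, writer optional; from contact.name
  contact.rating: float32 -> float32, writer optional; from contact.rating
  contact.attempts: int64 -> int64, writer required; from contact.attempts
  contact.quantity: int32 -> int32, writer optional; from contact.quantity
  breaking: (duration, R3)
  backward on Account therefore BREAKING (1)
forward analysis of Account with v1 as reader and v2 as writer:
  tier: Color -> Color, writer required; from tier
  extras: map<string, float32> -> map<string, float32>, writer required; from extras
  contact: Geo -> Geo, writer optional; from contact
  age: float64 -> int32, writer optional; from age
  duration: float32 -> int32, writer optional; from duration
  contact.name: string -> string, writer optional; from contact.name
  contact.rating: float32 -> float32, writer optional; from contact.rating
  contact.attempts: int64 -> int64, writer required; from contact.attempts
  contact.quantity: int32 -> int32, writer optional; from contact.quantity
  breaking: (age, R3)
  breaking: (contact, R1)
  breaking: (duration, R3)
  forward on Account therefore BREAKING (3)

backward: BREAKING [(duration, R3)]; forward: BREAKING [(age, R3), (contact, R1), (duration, R3)]
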